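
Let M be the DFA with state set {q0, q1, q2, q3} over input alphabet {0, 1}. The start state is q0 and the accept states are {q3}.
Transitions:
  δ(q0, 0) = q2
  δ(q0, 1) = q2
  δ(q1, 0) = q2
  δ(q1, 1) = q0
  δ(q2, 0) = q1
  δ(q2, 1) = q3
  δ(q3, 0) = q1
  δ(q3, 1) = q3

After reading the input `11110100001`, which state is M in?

q0

q0 --1--> q2
q2 --1--> q3
q3 --1--> q3
q3 --1--> q3
q3 --0--> q1
q1 --1--> q0
q0 --0--> q2
q2 --0--> q1
q1 --0--> q2
q2 --0--> q1
q1 --1--> q0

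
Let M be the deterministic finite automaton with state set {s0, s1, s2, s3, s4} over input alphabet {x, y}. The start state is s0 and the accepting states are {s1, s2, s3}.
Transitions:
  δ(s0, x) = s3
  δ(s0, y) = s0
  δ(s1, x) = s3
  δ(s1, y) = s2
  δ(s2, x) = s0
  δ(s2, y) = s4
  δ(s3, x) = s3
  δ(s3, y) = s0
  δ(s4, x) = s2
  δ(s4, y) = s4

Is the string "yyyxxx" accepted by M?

accepted

s0 --y--> s0
s0 --y--> s0
s0 --y--> s0
s0 --x--> s3
s3 --x--> s3
s3 --x--> s3
End in state s3, which is an accepting state.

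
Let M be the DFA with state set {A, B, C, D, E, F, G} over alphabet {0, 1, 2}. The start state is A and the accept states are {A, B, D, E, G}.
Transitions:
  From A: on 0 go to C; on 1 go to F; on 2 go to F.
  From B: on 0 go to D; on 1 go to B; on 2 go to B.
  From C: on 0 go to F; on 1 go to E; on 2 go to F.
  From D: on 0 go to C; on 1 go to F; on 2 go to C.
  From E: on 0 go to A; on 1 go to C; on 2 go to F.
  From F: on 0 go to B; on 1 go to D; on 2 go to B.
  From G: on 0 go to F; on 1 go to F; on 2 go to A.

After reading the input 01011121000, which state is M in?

A --0--> C
C --1--> E
E --0--> A
A --1--> F
F --1--> D
D --1--> F
F --2--> B
B --1--> B
B --0--> D
D --0--> C
C --0--> F

F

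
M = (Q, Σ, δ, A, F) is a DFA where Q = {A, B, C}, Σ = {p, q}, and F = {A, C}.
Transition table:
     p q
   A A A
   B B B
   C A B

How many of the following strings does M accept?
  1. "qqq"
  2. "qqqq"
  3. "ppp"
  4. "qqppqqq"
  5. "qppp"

5

"qqq": accepted
"qqqq": accepted
"ppp": accepted
"qqppqqq": accepted
"qppp": accepted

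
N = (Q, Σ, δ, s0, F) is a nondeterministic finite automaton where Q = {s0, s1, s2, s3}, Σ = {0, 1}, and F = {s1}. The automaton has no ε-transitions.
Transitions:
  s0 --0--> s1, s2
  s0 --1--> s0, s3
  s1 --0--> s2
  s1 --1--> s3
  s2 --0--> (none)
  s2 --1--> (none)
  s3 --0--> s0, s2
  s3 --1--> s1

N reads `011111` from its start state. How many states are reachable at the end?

1

Start: {s0}
read 0: {s1, s2}
read 1: {s3}
read 1: {s1}
read 1: {s3}
read 1: {s1}
read 1: {s3}
Final reachable set {s3} has 1 state.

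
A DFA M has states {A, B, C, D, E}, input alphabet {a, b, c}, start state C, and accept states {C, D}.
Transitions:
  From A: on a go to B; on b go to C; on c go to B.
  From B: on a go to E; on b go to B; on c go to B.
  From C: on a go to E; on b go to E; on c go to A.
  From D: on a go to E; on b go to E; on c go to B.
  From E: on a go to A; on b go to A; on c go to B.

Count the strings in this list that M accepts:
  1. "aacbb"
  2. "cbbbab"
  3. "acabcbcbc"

"aacbb": rejected
"cbbbab": rejected
"acabcbcbc": rejected

0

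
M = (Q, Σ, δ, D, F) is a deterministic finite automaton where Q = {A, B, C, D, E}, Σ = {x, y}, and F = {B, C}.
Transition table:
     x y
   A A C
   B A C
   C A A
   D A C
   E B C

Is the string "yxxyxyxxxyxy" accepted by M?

D --y--> C
C --x--> A
A --x--> A
A --y--> C
C --x--> A
A --y--> C
C --x--> A
A --x--> A
A --x--> A
A --y--> C
C --x--> A
A --y--> C
End in state C, which is an accepting state.

accepted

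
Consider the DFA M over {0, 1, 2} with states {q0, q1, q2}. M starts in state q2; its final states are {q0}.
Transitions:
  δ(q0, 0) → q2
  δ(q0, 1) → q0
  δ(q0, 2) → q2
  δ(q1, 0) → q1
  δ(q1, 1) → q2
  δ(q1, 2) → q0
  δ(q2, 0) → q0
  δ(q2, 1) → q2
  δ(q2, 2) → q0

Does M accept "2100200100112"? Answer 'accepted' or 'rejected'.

accepted

q2 --2--> q0
q0 --1--> q0
q0 --0--> q2
q2 --0--> q0
q0 --2--> q2
q2 --0--> q0
q0 --0--> q2
q2 --1--> q2
q2 --0--> q0
q0 --0--> q2
q2 --1--> q2
q2 --1--> q2
q2 --2--> q0
End in state q0, which is an accepting state.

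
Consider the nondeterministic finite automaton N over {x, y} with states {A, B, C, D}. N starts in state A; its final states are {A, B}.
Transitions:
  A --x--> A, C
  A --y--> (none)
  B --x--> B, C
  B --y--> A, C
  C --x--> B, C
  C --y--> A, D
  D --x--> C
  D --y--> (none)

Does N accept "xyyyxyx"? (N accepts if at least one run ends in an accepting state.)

Start: {A}
read x: {A, C}
read y: {A, D}
read y: {}
The reachable set is empty and stays empty for the remaining 4 symbols.
Reachable ∩ accepting = {} — empty.

rejected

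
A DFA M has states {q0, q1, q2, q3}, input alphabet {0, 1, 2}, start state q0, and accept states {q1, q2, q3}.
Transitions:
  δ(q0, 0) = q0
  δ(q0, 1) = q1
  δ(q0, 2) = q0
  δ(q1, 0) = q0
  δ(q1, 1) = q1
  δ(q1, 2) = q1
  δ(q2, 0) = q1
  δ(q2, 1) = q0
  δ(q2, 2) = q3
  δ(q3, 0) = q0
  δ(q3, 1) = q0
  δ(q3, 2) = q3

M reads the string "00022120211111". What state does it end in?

q0 --0--> q0
q0 --0--> q0
q0 --0--> q0
q0 --2--> q0
q0 --2--> q0
q0 --1--> q1
q1 --2--> q1
q1 --0--> q0
q0 --2--> q0
q0 --1--> q1
q1 --1--> q1
q1 --1--> q1
q1 --1--> q1
q1 --1--> q1

q1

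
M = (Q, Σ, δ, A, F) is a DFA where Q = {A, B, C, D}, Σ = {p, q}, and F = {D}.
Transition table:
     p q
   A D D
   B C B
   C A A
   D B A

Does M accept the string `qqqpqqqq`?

A --q--> D
D --q--> A
A --q--> D
D --p--> B
B --q--> B
B --q--> B
B --q--> B
B --q--> B
End in state B, which is not an accepting state.

rejected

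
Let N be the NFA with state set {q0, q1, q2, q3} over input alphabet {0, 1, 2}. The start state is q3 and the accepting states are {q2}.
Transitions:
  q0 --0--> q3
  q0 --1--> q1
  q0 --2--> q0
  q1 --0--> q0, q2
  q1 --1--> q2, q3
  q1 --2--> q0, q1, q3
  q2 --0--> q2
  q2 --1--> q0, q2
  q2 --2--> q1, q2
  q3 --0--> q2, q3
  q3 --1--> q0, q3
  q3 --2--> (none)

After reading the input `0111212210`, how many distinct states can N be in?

3

Start: {q3}
read 0: {q2, q3}
read 1: {q0, q2, q3}
read 1: {q0, q1, q2, q3}
read 1: {q0, q1, q2, q3}
read 2: {q0, q1, q2, q3}
read 1: {q0, q1, q2, q3}
read 2: {q0, q1, q2, q3}
read 2: {q0, q1, q2, q3}
read 1: {q0, q1, q2, q3}
read 0: {q0, q2, q3}
Final reachable set {q0, q2, q3} has 3 states.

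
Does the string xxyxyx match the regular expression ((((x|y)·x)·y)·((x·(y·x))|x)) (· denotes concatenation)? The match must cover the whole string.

Split as xxy·xyx: (((x|y)·x)·y) matches xxy and ((x·(y·x))|x) matches xyx.

yes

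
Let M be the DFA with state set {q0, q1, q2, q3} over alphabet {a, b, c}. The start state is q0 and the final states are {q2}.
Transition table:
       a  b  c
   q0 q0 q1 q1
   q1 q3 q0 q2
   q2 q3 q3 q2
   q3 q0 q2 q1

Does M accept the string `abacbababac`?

rejected

q0 --a--> q0
q0 --b--> q1
q1 --a--> q3
q3 --c--> q1
q1 --b--> q0
q0 --a--> q0
q0 --b--> q1
q1 --a--> q3
q3 --b--> q2
q2 --a--> q3
q3 --c--> q1
End in state q1, which is not an accepting state.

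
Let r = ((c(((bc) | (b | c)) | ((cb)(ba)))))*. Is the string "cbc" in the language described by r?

Split into 1 piece cbc; each matches (c(((bc)|(b|c))|((cb)(ba)))).

yes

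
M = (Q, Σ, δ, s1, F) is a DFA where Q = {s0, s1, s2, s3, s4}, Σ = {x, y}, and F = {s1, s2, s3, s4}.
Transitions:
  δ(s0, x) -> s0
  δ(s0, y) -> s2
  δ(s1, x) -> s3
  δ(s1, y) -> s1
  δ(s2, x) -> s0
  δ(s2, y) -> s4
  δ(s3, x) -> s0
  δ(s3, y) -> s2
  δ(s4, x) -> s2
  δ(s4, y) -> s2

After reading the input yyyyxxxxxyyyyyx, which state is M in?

s1 --y--> s1
s1 --y--> s1
s1 --y--> s1
s1 --y--> s1
s1 --x--> s3
s3 --x--> s0
s0 --x--> s0
s0 --x--> s0
s0 --x--> s0
s0 --y--> s2
s2 --y--> s4
s4 --y--> s2
s2 --y--> s4
s4 --y--> s2
s2 --x--> s0

s0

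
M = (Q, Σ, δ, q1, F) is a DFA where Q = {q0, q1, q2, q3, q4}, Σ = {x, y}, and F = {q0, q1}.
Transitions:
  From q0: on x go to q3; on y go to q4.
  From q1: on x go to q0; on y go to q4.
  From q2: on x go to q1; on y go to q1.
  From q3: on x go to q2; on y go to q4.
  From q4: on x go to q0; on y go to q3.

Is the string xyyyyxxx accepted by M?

accepted

q1 --x--> q0
q0 --y--> q4
q4 --y--> q3
q3 --y--> q4
q4 --y--> q3
q3 --x--> q2
q2 --x--> q1
q1 --x--> q0
End in state q0, which is an accepting state.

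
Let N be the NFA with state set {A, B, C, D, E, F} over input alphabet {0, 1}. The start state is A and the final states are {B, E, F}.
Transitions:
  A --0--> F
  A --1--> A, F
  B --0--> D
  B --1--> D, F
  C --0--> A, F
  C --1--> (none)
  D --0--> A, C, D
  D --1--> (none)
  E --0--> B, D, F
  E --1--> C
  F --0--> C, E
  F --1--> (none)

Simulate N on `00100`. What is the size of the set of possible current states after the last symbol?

Start: {A}
read 0: {F}
read 0: {C, E}
read 1: {C}
read 0: {A, F}
read 0: {C, E, F}
Final reachable set {C, E, F} has 3 states.

3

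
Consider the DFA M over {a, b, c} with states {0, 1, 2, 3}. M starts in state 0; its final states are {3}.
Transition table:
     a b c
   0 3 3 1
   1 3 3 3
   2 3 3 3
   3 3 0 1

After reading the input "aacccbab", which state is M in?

0

0 --a--> 3
3 --a--> 3
3 --c--> 1
1 --c--> 3
3 --c--> 1
1 --b--> 3
3 --a--> 3
3 --b--> 0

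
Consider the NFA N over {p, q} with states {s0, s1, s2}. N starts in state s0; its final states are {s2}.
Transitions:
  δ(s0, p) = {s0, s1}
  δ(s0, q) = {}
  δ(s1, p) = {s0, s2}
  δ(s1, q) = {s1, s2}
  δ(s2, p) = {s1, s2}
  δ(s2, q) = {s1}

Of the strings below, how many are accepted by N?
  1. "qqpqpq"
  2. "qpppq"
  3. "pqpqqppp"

"qqpqpq": rejected
"qpppq": rejected
"pqpqqppp": accepted

1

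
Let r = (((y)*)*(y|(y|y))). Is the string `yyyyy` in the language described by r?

yes

Split as yyyy·y: ((y)*)* matches yyyy and (y|(y|y)) matches y.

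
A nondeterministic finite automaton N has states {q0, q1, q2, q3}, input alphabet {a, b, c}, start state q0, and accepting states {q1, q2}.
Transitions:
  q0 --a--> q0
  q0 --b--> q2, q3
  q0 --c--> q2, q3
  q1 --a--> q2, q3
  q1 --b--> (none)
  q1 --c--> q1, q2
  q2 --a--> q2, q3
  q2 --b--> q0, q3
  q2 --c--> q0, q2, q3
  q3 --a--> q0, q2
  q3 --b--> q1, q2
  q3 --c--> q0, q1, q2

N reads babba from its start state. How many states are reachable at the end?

Start: {q0}
read b: {q2, q3}
read a: {q0, q2, q3}
read b: {q0, q1, q2, q3}
read b: {q0, q1, q2, q3}
read a: {q0, q2, q3}
Final reachable set {q0, q2, q3} has 3 states.

3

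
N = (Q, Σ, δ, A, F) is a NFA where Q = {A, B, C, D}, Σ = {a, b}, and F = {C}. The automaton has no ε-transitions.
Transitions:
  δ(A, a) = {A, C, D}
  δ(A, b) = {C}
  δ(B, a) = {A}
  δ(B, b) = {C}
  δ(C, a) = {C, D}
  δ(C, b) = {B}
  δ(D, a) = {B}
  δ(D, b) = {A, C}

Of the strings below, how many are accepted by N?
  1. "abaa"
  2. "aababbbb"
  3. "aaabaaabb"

"abaa": accepted
"aababbbb": accepted
"aaabaaabb": accepted

3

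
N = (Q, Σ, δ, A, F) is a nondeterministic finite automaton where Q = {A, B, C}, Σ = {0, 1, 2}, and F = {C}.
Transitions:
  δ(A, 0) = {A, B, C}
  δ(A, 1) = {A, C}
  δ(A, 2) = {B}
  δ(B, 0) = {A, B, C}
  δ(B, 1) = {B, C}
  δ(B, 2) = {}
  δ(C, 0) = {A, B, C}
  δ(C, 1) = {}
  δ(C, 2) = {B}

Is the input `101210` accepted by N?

Start: {A}
read 1: {A, C}
read 0: {A, B, C}
read 1: {A, B, C}
read 2: {B}
read 1: {B, C}
read 0: {A, B, C}
Reachable ∩ accepting = {C} — nonempty.

accepted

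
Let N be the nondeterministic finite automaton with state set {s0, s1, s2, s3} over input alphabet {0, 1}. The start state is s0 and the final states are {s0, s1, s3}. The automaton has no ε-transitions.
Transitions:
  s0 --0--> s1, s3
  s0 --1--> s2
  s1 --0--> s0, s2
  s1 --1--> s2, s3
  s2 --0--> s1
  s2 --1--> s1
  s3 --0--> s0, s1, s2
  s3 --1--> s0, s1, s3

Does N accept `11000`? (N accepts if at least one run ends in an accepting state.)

accepted

Start: {s0}
read 1: {s2}
read 1: {s1}
read 0: {s0, s2}
read 0: {s1, s3}
read 0: {s0, s1, s2}
Reachable ∩ accepting = {s0, s1} — nonempty.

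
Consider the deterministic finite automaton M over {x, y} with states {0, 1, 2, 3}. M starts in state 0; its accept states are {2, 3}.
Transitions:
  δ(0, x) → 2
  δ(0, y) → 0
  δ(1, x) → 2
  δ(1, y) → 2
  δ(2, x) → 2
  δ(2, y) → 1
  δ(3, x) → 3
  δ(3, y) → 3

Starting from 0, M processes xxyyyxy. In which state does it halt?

0 --x--> 2
2 --x--> 2
2 --y--> 1
1 --y--> 2
2 --y--> 1
1 --x--> 2
2 --y--> 1

1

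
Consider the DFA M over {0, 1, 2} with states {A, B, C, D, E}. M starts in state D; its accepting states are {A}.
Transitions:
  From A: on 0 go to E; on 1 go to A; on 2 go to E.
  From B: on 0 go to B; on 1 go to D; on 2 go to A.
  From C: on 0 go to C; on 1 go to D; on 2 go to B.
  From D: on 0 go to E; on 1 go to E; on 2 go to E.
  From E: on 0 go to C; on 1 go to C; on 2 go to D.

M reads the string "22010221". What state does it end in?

A

D --2--> E
E --2--> D
D --0--> E
E --1--> C
C --0--> C
C --2--> B
B --2--> A
A --1--> A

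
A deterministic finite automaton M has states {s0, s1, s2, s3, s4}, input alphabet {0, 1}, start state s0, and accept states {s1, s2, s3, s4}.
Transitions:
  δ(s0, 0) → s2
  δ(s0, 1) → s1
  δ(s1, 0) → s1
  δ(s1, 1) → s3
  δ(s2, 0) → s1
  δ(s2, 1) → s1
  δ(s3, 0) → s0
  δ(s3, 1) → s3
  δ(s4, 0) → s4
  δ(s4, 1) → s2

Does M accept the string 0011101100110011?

accepted

s0 --0--> s2
s2 --0--> s1
s1 --1--> s3
s3 --1--> s3
s3 --1--> s3
s3 --0--> s0
s0 --1--> s1
s1 --1--> s3
s3 --0--> s0
s0 --0--> s2
s2 --1--> s1
s1 --1--> s3
s3 --0--> s0
s0 --0--> s2
s2 --1--> s1
s1 --1--> s3
End in state s3, which is an accepting state.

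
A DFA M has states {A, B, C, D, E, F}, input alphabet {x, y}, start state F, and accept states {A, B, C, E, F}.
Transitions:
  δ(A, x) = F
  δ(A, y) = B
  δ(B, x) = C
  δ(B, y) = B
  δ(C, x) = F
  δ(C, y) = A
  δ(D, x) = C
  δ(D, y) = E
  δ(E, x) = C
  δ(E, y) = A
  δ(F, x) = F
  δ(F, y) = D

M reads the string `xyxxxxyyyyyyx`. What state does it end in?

F --x--> F
F --y--> D
D --x--> C
C --x--> F
F --x--> F
F --x--> F
F --y--> D
D --y--> E
E --y--> A
A --y--> B
B --y--> B
B --y--> B
B --x--> C

C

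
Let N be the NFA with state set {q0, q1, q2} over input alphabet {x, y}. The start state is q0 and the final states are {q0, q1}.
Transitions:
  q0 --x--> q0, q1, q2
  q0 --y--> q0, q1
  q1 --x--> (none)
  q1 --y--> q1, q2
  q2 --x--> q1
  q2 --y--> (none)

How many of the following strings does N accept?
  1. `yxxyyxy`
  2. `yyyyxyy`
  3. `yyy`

`yxxyyxy`: accepted
`yyyyxyy`: accepted
`yyy`: accepted

3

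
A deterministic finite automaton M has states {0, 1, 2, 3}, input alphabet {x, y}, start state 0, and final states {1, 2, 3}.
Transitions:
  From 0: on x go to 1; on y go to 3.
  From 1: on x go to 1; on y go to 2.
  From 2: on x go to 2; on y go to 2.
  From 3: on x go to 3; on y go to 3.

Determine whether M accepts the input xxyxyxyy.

0 --x--> 1
1 --x--> 1
1 --y--> 2
2 --x--> 2
2 --y--> 2
2 --x--> 2
2 --y--> 2
2 --y--> 2
End in state 2, which is an accepting state.

accepted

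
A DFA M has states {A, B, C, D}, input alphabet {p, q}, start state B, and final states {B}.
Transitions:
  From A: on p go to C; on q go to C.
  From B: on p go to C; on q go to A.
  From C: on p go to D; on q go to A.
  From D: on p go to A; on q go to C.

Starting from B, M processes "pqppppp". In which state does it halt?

B --p--> C
C --q--> A
A --p--> C
C --p--> D
D --p--> A
A --p--> C
C --p--> D

D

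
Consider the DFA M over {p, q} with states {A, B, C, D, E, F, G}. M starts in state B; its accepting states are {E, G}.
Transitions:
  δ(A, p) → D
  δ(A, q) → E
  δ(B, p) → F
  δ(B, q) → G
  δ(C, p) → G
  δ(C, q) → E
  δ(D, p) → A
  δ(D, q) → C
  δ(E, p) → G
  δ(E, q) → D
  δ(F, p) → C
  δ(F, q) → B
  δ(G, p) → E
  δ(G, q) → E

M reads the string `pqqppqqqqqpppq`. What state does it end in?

B --p--> F
F --q--> B
B --q--> G
G --p--> E
E --p--> G
G --q--> E
E --q--> D
D --q--> C
C --q--> E
E --q--> D
D --p--> A
A --p--> D
D --p--> A
A --q--> E

E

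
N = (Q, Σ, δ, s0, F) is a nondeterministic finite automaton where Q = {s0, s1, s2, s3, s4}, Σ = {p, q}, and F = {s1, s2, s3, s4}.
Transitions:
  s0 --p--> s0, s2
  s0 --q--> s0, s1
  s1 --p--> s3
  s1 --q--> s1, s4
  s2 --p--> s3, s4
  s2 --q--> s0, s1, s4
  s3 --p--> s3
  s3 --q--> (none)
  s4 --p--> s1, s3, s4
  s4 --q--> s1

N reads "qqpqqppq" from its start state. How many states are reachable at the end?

3

Start: {s0}
read q: {s0, s1}
read q: {s0, s1, s4}
read p: {s0, s1, s2, s3, s4}
read q: {s0, s1, s4}
read q: {s0, s1, s4}
read p: {s0, s1, s2, s3, s4}
read p: {s0, s1, s2, s3, s4}
read q: {s0, s1, s4}
Final reachable set {s0, s1, s4} has 3 states.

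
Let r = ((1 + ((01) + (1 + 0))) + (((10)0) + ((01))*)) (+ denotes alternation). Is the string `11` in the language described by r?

no

Neither (1+((01)+(1+0))) nor (((10)0)+((01))*) matches 11.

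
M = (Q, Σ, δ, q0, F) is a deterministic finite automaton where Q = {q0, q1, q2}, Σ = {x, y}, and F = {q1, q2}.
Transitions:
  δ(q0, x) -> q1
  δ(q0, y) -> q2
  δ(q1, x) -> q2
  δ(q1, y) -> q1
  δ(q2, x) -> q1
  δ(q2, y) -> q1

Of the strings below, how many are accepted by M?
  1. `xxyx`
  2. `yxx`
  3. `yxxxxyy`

`xxyx`: accepted
`yxx`: accepted
`yxxxxyy`: accepted

3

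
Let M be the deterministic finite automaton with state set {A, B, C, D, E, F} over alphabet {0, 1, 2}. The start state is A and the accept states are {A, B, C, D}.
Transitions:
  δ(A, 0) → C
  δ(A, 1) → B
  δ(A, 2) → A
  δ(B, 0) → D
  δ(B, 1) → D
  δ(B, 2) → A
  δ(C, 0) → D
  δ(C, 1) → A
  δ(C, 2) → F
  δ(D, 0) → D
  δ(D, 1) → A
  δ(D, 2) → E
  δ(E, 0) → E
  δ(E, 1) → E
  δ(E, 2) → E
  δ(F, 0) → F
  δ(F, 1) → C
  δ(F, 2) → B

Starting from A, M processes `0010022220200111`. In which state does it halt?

E

A --0--> C
C --0--> D
D --1--> A
A --0--> C
C --0--> D
D --2--> E
E --2--> E
E --2--> E
E --2--> E
E --0--> E
E --2--> E
E --0--> E
E --0--> E
E --1--> E
E --1--> E
E --1--> E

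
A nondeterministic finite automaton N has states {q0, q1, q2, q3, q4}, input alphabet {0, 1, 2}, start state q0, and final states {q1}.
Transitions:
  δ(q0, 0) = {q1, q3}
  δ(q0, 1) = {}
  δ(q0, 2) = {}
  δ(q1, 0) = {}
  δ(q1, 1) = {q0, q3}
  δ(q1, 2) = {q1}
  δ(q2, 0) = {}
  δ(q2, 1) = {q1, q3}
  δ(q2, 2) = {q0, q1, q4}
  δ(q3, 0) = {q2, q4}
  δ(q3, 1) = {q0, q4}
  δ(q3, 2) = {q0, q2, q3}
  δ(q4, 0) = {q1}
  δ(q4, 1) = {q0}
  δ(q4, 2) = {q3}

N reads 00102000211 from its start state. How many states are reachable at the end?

2

Start: {q0}
read 0: {q1, q3}
read 0: {q2, q4}
read 1: {q0, q1, q3}
read 0: {q1, q2, q3, q4}
read 2: {q0, q1, q2, q3, q4}
read 0: {q1, q2, q3, q4}
read 0: {q1, q2, q4}
read 0: {q1}
read 2: {q1}
read 1: {q0, q3}
read 1: {q0, q4}
Final reachable set {q0, q4} has 2 states.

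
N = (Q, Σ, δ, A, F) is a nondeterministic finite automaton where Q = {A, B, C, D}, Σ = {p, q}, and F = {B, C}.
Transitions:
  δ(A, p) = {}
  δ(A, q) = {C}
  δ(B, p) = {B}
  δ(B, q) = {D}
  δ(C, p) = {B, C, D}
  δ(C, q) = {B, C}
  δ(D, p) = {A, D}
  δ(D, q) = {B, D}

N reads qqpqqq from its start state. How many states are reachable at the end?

Start: {A}
read q: {C}
read q: {B, C}
read p: {B, C, D}
read q: {B, C, D}
read q: {B, C, D}
read q: {B, C, D}
Final reachable set {B, C, D} has 3 states.

3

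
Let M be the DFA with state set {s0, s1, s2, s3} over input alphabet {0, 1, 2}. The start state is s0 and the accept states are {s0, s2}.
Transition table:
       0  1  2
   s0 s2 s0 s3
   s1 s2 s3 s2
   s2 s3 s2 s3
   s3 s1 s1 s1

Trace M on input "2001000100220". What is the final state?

s0 --2--> s3
s3 --0--> s1
s1 --0--> s2
s2 --1--> s2
s2 --0--> s3
s3 --0--> s1
s1 --0--> s2
s2 --1--> s2
s2 --0--> s3
s3 --0--> s1
s1 --2--> s2
s2 --2--> s3
s3 --0--> s1

s1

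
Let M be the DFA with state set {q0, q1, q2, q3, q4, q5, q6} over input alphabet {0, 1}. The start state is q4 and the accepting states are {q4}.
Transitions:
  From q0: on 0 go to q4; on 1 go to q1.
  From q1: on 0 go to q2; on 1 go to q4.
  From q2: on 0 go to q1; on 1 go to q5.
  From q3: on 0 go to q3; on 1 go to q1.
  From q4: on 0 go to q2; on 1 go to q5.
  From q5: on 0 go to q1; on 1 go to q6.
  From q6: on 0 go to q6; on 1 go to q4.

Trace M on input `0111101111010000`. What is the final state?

q4 --0--> q2
q2 --1--> q5
q5 --1--> q6
q6 --1--> q4
q4 --1--> q5
q5 --0--> q1
q1 --1--> q4
q4 --1--> q5
q5 --1--> q6
q6 --1--> q4
q4 --0--> q2
q2 --1--> q5
q5 --0--> q1
q1 --0--> q2
q2 --0--> q1
q1 --0--> q2

q2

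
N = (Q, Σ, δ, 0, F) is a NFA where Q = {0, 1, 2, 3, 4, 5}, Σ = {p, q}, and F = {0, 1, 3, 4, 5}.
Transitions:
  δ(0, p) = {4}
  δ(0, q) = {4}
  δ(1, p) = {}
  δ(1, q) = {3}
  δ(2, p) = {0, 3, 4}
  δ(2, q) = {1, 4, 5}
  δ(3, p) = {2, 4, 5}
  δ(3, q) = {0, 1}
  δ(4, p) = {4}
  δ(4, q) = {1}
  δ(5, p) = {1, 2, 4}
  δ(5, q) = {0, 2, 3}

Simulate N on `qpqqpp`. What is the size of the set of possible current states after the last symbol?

Start: {0}
read q: {4}
read p: {4}
read q: {1}
read q: {3}
read p: {2, 4, 5}
read p: {0, 1, 2, 3, 4}
Final reachable set {0, 1, 2, 3, 4} has 5 states.

5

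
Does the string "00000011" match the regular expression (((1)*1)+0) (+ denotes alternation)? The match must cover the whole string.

no

Neither ((1)*1) nor 0 matches 00000011.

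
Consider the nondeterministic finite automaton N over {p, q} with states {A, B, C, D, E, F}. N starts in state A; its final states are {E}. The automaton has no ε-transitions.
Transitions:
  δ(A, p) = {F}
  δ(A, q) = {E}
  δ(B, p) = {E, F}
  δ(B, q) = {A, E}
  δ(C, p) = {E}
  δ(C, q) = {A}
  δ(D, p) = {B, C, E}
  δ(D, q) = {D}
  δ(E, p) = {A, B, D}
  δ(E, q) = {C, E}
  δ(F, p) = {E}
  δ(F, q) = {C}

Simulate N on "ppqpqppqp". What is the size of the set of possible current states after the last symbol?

6

Start: {A}
read p: {F}
read p: {E}
read q: {C, E}
read p: {A, B, D, E}
read q: {A, C, D, E}
read p: {A, B, C, D, E, F}
read p: {A, B, C, D, E, F}
read q: {A, C, D, E}
read p: {A, B, C, D, E, F}
Final reachable set {A, B, C, D, E, F} has 6 states.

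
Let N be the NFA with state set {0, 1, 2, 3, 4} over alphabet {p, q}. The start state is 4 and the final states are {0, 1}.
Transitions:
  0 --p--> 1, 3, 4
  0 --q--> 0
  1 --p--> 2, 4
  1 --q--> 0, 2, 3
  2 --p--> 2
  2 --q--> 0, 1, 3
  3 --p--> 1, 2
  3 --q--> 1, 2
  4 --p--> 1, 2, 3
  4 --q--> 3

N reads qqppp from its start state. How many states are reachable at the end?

3

Start: {4}
read q: {3}
read q: {1, 2}
read p: {2, 4}
read p: {1, 2, 3}
read p: {1, 2, 4}
Final reachable set {1, 2, 4} has 3 states.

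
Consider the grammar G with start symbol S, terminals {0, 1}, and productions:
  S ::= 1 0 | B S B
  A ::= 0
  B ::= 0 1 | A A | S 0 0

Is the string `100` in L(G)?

no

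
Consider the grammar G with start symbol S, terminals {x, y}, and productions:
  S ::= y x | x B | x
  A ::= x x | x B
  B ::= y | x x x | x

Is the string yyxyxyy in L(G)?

no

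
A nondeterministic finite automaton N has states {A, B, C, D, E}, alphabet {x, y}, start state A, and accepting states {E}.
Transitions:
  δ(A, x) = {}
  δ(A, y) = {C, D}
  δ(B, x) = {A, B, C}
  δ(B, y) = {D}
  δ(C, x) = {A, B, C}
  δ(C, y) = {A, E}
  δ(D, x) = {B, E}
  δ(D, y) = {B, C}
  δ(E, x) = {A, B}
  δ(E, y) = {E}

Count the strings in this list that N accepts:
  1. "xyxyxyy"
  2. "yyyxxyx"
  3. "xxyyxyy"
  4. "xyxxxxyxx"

"xyxyxyy": rejected
"yyyxxyx": accepted
"xxyyxyy": rejected
"xyxxxxyxx": rejected

1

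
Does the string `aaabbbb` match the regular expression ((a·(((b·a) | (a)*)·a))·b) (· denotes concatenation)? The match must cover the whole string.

No split of aaabbbb into u·v has (a·(((b·a)|(a)*)·a)) matching u and b matching v.

no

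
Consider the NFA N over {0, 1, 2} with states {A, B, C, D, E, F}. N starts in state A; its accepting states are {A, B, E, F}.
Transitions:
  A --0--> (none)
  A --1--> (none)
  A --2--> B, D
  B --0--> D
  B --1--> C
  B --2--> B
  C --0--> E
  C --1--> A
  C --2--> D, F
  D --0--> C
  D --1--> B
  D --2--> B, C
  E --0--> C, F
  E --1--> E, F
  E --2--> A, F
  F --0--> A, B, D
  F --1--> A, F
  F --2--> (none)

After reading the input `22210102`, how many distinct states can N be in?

Start: {A}
read 2: {B, D}
read 2: {B, C}
read 2: {B, D, F}
read 1: {A, B, C, F}
read 0: {A, B, D, E}
read 1: {B, C, E, F}
read 0: {A, B, C, D, E, F}
read 2: {A, B, C, D, F}
Final reachable set {A, B, C, D, F} has 5 states.

5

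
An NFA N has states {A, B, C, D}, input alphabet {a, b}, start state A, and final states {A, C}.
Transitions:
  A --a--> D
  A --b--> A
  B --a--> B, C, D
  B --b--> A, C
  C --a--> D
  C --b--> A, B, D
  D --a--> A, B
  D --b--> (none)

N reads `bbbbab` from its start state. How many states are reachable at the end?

0

Start: {A}
read b: {A}
read b: {A}
read b: {A}
read b: {A}
read a: {D}
read b: {}
Final reachable set {} has 0 states.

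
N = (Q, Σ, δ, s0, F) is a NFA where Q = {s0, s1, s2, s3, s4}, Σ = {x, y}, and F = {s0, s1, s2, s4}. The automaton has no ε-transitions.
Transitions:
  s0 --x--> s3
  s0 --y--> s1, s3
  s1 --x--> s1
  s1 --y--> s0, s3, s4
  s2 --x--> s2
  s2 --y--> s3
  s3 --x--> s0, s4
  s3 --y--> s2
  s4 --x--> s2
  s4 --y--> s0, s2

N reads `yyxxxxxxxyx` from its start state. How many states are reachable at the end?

Start: {s0}
read y: {s1, s3}
read y: {s0, s2, s3, s4}
read x: {s0, s2, s3, s4}
read x: {s0, s2, s3, s4}
read x: {s0, s2, s3, s4}
read x: {s0, s2, s3, s4}
read x: {s0, s2, s3, s4}
read x: {s0, s2, s3, s4}
read x: {s0, s2, s3, s4}
read y: {s0, s1, s2, s3}
read x: {s0, s1, s2, s3, s4}
Final reachable set {s0, s1, s2, s3, s4} has 5 states.

5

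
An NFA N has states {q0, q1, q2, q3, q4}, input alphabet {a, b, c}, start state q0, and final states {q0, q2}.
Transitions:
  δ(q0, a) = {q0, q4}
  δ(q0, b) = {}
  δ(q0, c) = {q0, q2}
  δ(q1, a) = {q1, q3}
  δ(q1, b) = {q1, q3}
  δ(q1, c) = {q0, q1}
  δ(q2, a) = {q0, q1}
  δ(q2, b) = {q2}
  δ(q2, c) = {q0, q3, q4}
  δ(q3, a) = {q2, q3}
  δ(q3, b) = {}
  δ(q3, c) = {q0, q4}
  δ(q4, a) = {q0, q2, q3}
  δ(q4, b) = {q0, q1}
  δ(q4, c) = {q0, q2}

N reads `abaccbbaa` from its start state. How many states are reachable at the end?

5

Start: {q0}
read a: {q0, q4}
read b: {q0, q1}
read a: {q0, q1, q3, q4}
read c: {q0, q1, q2, q4}
read c: {q0, q1, q2, q3, q4}
read b: {q0, q1, q2, q3}
read b: {q1, q2, q3}
read a: {q0, q1, q2, q3}
read a: {q0, q1, q2, q3, q4}
Final reachable set {q0, q1, q2, q3, q4} has 5 states.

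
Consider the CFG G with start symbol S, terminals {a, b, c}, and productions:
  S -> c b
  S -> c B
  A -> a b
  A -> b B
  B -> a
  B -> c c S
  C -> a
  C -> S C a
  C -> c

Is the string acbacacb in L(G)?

no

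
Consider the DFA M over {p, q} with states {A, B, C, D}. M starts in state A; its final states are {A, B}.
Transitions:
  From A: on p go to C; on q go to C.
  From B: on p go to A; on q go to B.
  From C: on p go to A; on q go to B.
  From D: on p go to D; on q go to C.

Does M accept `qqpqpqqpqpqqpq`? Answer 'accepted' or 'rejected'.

A --q--> C
C --q--> B
B --p--> A
A --q--> C
C --p--> A
A --q--> C
C --q--> B
B --p--> A
A --q--> C
C --p--> A
A --q--> C
C --q--> B
B --p--> A
A --q--> C
End in state C, which is not an accepting state.

rejected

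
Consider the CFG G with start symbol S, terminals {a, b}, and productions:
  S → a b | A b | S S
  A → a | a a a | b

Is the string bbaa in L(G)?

no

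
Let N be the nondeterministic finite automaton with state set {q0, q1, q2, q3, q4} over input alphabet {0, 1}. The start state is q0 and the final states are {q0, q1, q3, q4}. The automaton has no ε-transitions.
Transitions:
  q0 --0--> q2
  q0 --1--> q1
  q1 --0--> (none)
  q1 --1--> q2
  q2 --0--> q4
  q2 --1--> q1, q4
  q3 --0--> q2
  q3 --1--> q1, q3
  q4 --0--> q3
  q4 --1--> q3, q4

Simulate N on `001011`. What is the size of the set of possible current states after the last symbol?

4

Start: {q0}
read 0: {q2}
read 0: {q4}
read 1: {q3, q4}
read 0: {q2, q3}
read 1: {q1, q3, q4}
read 1: {q1, q2, q3, q4}
Final reachable set {q1, q2, q3, q4} has 4 states.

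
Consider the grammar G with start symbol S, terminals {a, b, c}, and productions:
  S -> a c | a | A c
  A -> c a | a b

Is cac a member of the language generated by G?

yes

S ⇒ Ac ⇒ cac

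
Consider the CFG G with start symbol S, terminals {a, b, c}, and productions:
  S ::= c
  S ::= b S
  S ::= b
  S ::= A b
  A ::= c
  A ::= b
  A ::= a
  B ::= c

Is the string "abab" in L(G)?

no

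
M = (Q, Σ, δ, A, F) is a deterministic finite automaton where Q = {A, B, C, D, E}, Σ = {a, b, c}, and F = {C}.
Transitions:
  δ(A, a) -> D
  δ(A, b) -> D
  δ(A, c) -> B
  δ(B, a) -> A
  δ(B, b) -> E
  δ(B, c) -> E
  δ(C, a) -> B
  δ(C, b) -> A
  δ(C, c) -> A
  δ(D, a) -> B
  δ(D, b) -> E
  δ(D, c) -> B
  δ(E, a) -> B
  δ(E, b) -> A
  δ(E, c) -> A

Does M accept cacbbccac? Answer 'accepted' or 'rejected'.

rejected

A --c--> B
B --a--> A
A --c--> B
B --b--> E
E --b--> A
A --c--> B
B --c--> E
E --a--> B
B --c--> E
End in state E, which is not an accepting state.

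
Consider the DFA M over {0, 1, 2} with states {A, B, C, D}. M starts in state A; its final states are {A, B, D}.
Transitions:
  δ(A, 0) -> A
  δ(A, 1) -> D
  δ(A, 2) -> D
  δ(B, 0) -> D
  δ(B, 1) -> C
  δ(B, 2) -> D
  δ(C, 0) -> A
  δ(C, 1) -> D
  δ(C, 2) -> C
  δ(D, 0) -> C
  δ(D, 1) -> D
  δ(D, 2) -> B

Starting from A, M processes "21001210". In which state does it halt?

A

A --2--> D
D --1--> D
D --0--> C
C --0--> A
A --1--> D
D --2--> B
B --1--> C
C --0--> A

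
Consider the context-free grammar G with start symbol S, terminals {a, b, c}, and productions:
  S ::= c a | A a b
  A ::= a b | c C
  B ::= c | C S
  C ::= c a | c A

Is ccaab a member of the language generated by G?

S ⇒ Aab ⇒ cCab ⇒ ccaab

yes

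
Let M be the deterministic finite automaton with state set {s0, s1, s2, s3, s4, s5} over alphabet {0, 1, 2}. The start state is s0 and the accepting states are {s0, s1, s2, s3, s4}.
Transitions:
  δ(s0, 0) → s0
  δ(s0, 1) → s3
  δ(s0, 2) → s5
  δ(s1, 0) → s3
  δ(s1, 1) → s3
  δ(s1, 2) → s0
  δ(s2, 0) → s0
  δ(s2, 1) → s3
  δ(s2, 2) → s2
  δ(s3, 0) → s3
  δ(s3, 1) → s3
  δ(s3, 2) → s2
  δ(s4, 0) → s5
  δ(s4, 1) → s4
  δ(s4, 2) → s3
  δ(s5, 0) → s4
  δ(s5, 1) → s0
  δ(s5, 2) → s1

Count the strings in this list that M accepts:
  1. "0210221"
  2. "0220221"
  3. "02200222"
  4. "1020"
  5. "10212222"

"0210221": accepted
"0220221": accepted
"02200222": accepted
"1020": accepted
"10212222": accepted

5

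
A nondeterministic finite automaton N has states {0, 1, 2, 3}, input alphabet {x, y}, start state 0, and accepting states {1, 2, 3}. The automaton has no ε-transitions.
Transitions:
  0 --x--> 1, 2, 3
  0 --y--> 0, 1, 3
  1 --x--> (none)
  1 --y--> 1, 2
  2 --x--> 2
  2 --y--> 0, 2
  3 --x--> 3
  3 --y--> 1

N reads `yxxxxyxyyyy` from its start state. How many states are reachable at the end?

4

Start: {0}
read y: {0, 1, 3}
read x: {1, 2, 3}
read x: {2, 3}
read x: {2, 3}
read x: {2, 3}
read y: {0, 1, 2}
read x: {1, 2, 3}
read y: {0, 1, 2}
read y: {0, 1, 2, 3}
read y: {0, 1, 2, 3}
read y: {0, 1, 2, 3}
Final reachable set {0, 1, 2, 3} has 4 states.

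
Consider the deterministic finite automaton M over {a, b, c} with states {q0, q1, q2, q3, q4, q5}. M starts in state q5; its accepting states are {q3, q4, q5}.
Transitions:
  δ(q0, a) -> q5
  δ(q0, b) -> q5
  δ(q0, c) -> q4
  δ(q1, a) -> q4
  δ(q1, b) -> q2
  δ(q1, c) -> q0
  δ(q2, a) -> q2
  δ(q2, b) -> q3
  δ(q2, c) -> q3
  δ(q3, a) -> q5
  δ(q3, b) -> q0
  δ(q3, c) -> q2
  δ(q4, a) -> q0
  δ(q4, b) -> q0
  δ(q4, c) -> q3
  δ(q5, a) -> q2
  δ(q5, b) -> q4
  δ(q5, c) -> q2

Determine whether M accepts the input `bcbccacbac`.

rejected

q5 --b--> q4
q4 --c--> q3
q3 --b--> q0
q0 --c--> q4
q4 --c--> q3
q3 --a--> q5
q5 --c--> q2
q2 --b--> q3
q3 --a--> q5
q5 --c--> q2
End in state q2, which is not an accepting state.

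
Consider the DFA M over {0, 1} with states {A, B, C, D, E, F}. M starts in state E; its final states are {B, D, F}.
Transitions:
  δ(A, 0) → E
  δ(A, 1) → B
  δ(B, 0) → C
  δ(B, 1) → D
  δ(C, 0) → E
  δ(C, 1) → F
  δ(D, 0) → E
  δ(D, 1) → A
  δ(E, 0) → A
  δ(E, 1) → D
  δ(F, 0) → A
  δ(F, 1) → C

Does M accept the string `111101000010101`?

E --1--> D
D --1--> A
A --1--> B
B --1--> D
D --0--> E
E --1--> D
D --0--> E
E --0--> A
A --0--> E
E --0--> A
A --1--> B
B --0--> C
C --1--> F
F --0--> A
A --1--> B
End in state B, which is an accepting state.

accepted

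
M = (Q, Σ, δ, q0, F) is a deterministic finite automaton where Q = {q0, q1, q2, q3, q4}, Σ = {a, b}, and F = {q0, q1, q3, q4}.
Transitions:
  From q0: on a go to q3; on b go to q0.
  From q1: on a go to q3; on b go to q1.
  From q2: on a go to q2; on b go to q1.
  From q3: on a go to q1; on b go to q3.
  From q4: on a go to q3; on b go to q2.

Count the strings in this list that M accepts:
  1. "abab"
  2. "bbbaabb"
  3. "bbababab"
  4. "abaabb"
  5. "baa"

"abab": accepted
"bbbaabb": accepted
"bbababab": accepted
"abaabb": accepted
"baa": accepted

5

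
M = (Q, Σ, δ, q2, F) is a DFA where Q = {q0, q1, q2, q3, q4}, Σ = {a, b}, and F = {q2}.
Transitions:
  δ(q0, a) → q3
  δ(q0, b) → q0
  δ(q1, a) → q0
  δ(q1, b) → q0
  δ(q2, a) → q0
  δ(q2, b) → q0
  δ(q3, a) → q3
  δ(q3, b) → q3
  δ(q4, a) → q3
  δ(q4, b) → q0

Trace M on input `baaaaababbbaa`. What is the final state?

q3

q2 --b--> q0
q0 --a--> q3
q3 --a--> q3
q3 --a--> q3
q3 --a--> q3
q3 --a--> q3
q3 --b--> q3
q3 --a--> q3
q3 --b--> q3
q3 --b--> q3
q3 --b--> q3
q3 --a--> q3
q3 --a--> q3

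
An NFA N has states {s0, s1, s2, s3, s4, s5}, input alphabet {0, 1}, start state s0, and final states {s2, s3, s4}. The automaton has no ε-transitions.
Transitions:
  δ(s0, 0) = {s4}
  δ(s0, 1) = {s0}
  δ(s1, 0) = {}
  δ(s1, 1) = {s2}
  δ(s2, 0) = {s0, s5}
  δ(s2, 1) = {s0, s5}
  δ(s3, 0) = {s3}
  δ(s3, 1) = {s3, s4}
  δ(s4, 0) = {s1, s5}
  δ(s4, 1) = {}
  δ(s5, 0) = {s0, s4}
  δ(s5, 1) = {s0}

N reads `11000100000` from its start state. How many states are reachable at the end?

Start: {s0}
read 1: {s0}
read 1: {s0}
read 0: {s4}
read 0: {s1, s5}
read 0: {s0, s4}
read 1: {s0}
read 0: {s4}
read 0: {s1, s5}
read 0: {s0, s4}
read 0: {s1, s4, s5}
read 0: {s0, s1, s4, s5}
Final reachable set {s0, s1, s4, s5} has 4 states.

4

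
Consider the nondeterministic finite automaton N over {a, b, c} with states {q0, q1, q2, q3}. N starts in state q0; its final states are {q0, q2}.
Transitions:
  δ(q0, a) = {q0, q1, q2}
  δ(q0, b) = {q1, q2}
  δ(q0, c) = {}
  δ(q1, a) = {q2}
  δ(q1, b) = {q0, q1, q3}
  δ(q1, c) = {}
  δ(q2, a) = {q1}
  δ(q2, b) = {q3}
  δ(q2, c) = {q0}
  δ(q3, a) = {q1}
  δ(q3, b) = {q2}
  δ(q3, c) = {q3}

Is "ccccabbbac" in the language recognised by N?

Start: {q0}
read c: {}
The reachable set is empty and stays empty for the remaining 9 symbols.
Reachable ∩ accepting = {} — empty.

rejected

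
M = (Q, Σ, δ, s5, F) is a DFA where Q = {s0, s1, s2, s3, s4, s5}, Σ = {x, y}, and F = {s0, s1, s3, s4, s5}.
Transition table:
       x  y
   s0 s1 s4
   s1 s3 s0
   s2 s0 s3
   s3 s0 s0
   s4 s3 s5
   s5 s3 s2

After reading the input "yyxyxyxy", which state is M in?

s5 --y--> s2
s2 --y--> s3
s3 --x--> s0
s0 --y--> s4
s4 --x--> s3
s3 --y--> s0
s0 --x--> s1
s1 --y--> s0

s0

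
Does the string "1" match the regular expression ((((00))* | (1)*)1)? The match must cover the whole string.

Split as ε·1: (((00))*|(1)*) matches ε and 1 matches 1.

yes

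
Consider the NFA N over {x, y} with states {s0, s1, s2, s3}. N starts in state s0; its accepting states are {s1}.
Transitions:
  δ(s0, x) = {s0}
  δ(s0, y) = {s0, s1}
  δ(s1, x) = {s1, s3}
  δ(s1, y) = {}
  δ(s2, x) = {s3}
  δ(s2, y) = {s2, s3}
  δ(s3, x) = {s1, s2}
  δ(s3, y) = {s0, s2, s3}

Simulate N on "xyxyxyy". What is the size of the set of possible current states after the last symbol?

4

Start: {s0}
read x: {s0}
read y: {s0, s1}
read x: {s0, s1, s3}
read y: {s0, s1, s2, s3}
read x: {s0, s1, s2, s3}
read y: {s0, s1, s2, s3}
read y: {s0, s1, s2, s3}
Final reachable set {s0, s1, s2, s3} has 4 states.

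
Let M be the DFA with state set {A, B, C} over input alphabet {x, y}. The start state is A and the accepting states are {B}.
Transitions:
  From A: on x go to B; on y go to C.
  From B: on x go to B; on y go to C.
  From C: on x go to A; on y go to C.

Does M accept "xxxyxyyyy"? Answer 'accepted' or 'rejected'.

A --x--> B
B --x--> B
B --x--> B
B --y--> C
C --x--> A
A --y--> C
C --y--> C
C --y--> C
C --y--> C
End in state C, which is not an accepting state.

rejected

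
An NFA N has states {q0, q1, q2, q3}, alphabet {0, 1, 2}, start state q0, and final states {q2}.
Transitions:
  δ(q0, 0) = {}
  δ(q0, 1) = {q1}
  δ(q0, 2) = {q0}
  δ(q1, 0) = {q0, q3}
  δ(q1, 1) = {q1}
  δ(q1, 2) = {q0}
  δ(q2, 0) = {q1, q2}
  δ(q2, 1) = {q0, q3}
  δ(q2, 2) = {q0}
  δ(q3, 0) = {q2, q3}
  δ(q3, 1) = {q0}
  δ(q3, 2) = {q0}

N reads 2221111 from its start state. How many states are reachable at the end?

1

Start: {q0}
read 2: {q0}
read 2: {q0}
read 2: {q0}
read 1: {q1}
read 1: {q1}
read 1: {q1}
read 1: {q1}
Final reachable set {q1} has 1 state.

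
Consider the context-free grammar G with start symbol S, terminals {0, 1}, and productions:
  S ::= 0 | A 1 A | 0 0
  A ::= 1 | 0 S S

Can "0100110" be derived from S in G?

no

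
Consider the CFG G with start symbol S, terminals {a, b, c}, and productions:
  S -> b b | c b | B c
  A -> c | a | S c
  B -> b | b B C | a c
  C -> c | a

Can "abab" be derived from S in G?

no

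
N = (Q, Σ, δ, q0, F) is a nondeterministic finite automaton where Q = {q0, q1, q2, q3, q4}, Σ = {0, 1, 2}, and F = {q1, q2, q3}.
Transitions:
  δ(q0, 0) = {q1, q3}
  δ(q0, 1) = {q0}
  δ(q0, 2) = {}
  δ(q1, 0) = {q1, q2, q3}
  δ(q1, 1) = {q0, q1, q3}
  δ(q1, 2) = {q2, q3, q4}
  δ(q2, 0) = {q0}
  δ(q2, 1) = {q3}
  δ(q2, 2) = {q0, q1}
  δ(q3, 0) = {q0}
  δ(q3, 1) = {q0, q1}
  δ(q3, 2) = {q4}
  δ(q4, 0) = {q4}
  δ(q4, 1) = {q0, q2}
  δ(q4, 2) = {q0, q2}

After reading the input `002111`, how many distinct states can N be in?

Start: {q0}
read 0: {q1, q3}
read 0: {q0, q1, q2, q3}
read 2: {q0, q1, q2, q3, q4}
read 1: {q0, q1, q2, q3}
read 1: {q0, q1, q3}
read 1: {q0, q1, q3}
Final reachable set {q0, q1, q3} has 3 states.

3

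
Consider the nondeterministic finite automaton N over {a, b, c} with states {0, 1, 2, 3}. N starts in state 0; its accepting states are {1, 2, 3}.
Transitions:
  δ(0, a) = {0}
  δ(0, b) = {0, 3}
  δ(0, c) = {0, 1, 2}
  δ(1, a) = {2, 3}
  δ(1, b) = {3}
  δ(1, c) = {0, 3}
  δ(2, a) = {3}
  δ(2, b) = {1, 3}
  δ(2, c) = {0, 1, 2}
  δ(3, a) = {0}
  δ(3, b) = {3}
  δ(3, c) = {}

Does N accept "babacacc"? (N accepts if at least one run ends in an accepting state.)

accepted

Start: {0}
read b: {0, 3}
read a: {0}
read b: {0, 3}
read a: {0}
read c: {0, 1, 2}
read a: {0, 2, 3}
read c: {0, 1, 2}
read c: {0, 1, 2, 3}
Reachable ∩ accepting = {1, 2, 3} — nonempty.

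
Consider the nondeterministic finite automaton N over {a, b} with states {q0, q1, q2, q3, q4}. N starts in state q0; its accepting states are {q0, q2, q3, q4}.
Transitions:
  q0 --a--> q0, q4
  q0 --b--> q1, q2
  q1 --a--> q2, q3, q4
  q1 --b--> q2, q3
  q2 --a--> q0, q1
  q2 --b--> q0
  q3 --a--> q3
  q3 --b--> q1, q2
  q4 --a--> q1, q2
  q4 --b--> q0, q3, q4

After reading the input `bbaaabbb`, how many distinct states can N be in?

5

Start: {q0}
read b: {q1, q2}
read b: {q0, q2, q3}
read a: {q0, q1, q3, q4}
read a: {q0, q1, q2, q3, q4}
read a: {q0, q1, q2, q3, q4}
read b: {q0, q1, q2, q3, q4}
read b: {q0, q1, q2, q3, q4}
read b: {q0, q1, q2, q3, q4}
Final reachable set {q0, q1, q2, q3, q4} has 5 states.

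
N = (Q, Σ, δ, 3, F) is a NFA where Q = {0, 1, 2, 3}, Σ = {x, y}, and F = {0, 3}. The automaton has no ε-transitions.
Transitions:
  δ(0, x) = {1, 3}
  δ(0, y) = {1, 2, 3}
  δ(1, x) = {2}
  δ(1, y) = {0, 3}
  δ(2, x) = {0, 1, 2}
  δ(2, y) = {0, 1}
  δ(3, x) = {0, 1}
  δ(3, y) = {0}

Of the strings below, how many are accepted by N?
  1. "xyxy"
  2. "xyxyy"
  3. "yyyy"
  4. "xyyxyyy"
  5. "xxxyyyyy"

"xyxy": accepted
"xyxyy": accepted
"yyyy": accepted
"xyyxyyy": accepted
"xxxyyyyy": accepted

5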